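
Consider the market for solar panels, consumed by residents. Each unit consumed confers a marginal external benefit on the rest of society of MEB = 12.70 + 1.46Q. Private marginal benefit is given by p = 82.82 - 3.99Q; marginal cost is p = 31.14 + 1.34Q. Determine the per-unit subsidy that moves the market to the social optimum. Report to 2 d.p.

Social marginal benefit = demand + MEB = 95.52 - 2.53Q.
Set SMB = MC: 95.52 - 2.53Q = 31.14 + 1.34Q → Q* = 16.6357.
The Pigouvian subsidy equals MEB at Q*: 12.70 + 1.46×16.6357 = 36.9881.

subsidy = 36.99 per unit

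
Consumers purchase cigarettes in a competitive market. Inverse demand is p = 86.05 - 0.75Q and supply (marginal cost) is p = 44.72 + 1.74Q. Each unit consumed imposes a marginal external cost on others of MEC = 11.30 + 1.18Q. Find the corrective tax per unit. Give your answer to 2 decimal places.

Social marginal benefit = demand − MEC = 74.75 - 1.93Q.
Set SMB = MC: 74.75 - 1.93Q = 44.72 + 1.74Q → Q* = 8.1826.
The Pigouvian tax equals MEC at Q*: 11.30 + 1.18×8.1826 = 20.9555.

tax = 20.96 per unit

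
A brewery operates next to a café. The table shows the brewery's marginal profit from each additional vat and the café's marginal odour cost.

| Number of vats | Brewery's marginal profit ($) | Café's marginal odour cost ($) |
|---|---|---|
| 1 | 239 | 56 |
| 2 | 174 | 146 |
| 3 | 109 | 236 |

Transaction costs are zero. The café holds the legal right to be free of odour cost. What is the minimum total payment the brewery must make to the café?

Efficient level: marginal profit ≥ marginal odour cost through level 2, so k* = 2.
With the café holding the right, the brewery must at least compensate total damage at k*: 56 + 146 = 202.

$202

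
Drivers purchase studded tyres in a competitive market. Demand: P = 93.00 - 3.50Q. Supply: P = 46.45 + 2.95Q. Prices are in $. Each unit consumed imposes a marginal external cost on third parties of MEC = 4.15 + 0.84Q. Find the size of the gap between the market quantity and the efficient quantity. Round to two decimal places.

Market equilibrium (private): 46.45 + 2.95Q = 93.00 - 3.50Q → Q_m = 7.2171.
Social marginal benefit = demand − MEC = 88.85 - 4.34Q.
Set SMB = MC: 88.85 - 4.34Q = 46.45 + 2.95Q → Q* = 5.8162.
Gap = |7.2171 − 5.8162| = 1.4009.

1.40 units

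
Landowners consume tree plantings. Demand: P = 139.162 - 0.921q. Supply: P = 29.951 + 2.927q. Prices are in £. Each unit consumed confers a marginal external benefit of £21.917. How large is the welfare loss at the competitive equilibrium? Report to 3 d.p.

Market equilibrium (private): 29.951 + 2.927q = 139.162 - 0.921q → q_m = 28.3812.
Social marginal benefit = demand + MEB = 161.079 - 0.921q.
Set SMB = MC: 161.079 - 0.921q = 29.951 + 2.927q → q* = 34.0769.
The loss is the area between SMB and MC from q* to q_m; with linear curves that's a triangle of height MEB(q_m).
DWL = ½ × 5.6957 × 21.9170 = 62.4163.

DWL = £62.416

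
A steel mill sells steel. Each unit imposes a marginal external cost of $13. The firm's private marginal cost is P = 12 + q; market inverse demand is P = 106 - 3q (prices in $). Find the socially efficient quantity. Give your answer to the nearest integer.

Social marginal cost = private MC + MEC = 25 + q.
Set SMC = demand: 25 + q = 106 - 3q → q* = 20.2500.

q* = 20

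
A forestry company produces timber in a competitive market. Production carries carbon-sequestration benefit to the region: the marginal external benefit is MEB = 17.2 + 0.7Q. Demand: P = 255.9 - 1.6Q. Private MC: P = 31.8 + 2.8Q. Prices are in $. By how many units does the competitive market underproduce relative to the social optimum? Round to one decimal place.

Market equilibrium (private): 31.8 + 2.8Q = 255.9 - 1.6Q → Q_m = 50.9318.
Social marginal cost = private MC − MEB = 14.6 + 2.1Q.
Set SMC = demand: 14.6 + 2.1Q = 255.9 - 1.6Q → Q* = 65.2162.
Gap = |50.9318 − 65.2162| = 14.2844.

14.3 units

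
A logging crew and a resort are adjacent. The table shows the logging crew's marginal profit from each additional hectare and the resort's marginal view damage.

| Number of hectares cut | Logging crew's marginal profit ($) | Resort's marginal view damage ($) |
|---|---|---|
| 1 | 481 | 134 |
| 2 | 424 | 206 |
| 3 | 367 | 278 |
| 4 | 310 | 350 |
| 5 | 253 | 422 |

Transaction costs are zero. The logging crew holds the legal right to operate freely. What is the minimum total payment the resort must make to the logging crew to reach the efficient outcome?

$563

Left alone the logging crew would choose level 5 (marginal profit stays positive).
Efficient level: k* = 3 (marginal profit ≥ marginal view damage through 3).
The resort must at least cover the logging crew's forgone profit from cutting 5→3: 310 + 253 = 563.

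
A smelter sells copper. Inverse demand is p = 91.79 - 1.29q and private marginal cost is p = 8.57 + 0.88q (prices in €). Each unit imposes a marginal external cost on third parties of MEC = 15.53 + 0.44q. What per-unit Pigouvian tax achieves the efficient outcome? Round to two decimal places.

Social marginal cost = private MC + MEC = 24.10 + 1.32q.
Set SMC = demand: 24.10 + 1.32q = 91.79 - 1.29q → q* = 25.9349.
The Pigouvian tax equals MEC at q*: 15.53 + 0.44×25.9349 = 26.9414.

tax = €26.94 per unit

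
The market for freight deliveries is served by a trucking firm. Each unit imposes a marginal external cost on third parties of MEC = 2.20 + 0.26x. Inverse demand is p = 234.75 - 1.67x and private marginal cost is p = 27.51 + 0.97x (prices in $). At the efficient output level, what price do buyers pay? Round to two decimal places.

P = $116.68

Social marginal cost = private MC + MEC = 29.71 + 1.23x.
Set SMC = demand: 29.71 + 1.23x = 234.75 - 1.67x → x* = 70.7034.
Consumer price on the demand curve at x*: 234.75 − 1.67×70.7034 = 116.6753.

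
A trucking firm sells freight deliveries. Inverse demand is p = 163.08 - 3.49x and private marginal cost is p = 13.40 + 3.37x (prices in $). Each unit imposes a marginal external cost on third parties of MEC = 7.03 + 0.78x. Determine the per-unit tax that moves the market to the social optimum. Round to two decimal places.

Social marginal cost = private MC + MEC = 20.43 + 4.15x.
Set SMC = demand: 20.43 + 4.15x = 163.08 - 3.49x → x* = 18.6715.
The Pigouvian tax equals MEC at x*: 7.03 + 0.78×18.6715 = 21.5938.

tax = $21.59 per unit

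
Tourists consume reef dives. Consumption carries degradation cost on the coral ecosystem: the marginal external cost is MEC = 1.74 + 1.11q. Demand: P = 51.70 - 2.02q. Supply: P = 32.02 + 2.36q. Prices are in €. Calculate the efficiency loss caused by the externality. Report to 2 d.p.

DWL = €4.12

Market equilibrium (private): 32.02 + 2.36q = 51.70 - 2.02q → q_m = 4.4932.
Social marginal benefit = demand − MEC = 49.96 - 3.13q.
Set SMB = MC: 49.96 - 3.13q = 32.02 + 2.36q → q* = 3.2678.
The loss is the area between SMB and MC from q* to q_m; with linear curves that's a triangle of height MEC(q_m).
DWL = ½ × 1.2254 × 6.7274 = 4.1219.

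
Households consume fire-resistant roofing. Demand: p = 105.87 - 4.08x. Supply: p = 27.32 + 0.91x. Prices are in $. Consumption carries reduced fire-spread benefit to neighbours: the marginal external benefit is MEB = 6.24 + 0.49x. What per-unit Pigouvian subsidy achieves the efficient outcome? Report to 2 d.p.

subsidy = $15.47 per unit

Social marginal benefit = demand + MEB = 112.11 - 3.59x.
Set SMB = MC: 112.11 - 3.59x = 27.32 + 0.91x → x* = 18.8422.
The Pigouvian subsidy equals MEB at x*: 6.24 + 0.49×18.8422 = 15.4727.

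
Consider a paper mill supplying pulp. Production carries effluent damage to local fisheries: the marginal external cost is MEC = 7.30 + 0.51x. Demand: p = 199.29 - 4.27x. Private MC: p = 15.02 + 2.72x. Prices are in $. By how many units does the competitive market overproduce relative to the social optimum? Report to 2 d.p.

Market equilibrium (private): 15.02 + 2.72x = 199.29 - 4.27x → x_m = 26.3619.
Social marginal cost = private MC + MEC = 22.32 + 3.23x.
Set SMC = demand: 22.32 + 3.23x = 199.29 - 4.27x → x* = 23.5960.
Gap = |26.3619 − 23.5960| = 2.7659.

2.77 units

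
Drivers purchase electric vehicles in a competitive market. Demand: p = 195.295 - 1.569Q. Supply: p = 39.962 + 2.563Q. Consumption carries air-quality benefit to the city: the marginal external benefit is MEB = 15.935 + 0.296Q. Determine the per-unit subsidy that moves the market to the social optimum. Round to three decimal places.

subsidy = 29.151 per unit

Social marginal benefit = demand + MEB = 211.230 - 1.273Q.
Set SMB = MC: 211.230 - 1.273Q = 39.962 + 2.563Q → Q* = 44.6475.
The Pigouvian subsidy equals MEB at Q*: 15.935 + 0.296×44.6475 = 29.1507.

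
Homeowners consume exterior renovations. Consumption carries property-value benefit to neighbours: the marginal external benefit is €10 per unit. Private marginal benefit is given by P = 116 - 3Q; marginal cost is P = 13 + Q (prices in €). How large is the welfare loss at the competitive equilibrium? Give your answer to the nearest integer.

DWL = €13

Market equilibrium (private): 13 + Q = 116 - 3Q → Q_m = 25.7500.
Social marginal benefit = demand + MEB = 126 - 3Q.
Set SMB = MC: 126 - 3Q = 13 + Q → Q* = 28.2500.
The welfare-loss triangle has base |Q_m − Q*| and height MEB(Q_m) (the vertical gap between SMB and MC is zero at Q* and MEB at Q_m).
DWL = ½ × 2.5000 × 10.0000 = 12.5000.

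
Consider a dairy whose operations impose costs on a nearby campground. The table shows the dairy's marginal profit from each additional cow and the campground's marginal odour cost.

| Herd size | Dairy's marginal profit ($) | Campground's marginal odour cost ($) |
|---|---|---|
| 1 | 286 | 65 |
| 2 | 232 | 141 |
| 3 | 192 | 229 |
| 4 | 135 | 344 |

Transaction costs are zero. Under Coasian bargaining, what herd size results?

2

Bargaining reaches the level where marginal profit last exceeds marginal odour cost.
That holds through level 2 (232 ≥ 141) but not at 3 (192 < 229).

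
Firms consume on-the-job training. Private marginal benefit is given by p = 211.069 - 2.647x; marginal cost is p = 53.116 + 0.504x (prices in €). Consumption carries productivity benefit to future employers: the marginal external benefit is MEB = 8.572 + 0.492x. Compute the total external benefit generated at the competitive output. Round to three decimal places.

Market equilibrium (private): 53.116 + 0.504x = 211.069 - 2.647x → x_m = 50.1279.
Total external benefit = ∫₀^{x_m} (8.572 + 0.492x) dx = 8.572×50.1279 + ½×0.492×50.1279² = 1047.8467.

€1047.847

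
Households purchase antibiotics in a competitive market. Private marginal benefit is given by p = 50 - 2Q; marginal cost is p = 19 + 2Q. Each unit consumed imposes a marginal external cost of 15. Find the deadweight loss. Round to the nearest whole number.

Market equilibrium (private): 19 + 2Q = 50 - 2Q → Q_m = 7.7500.
Social marginal benefit = demand − MEC = 35 - 2Q.
Set SMB = MC: 35 - 2Q = 19 + 2Q → Q* = 4.0000.
Height of the DWL triangle at Q_m is MC(Q_m) − SMB(Q_m) = MEC(Q_m) = 15.0000.
DWL = ½ × 3.7500 × 15.0000 = 28.1250.

DWL = 28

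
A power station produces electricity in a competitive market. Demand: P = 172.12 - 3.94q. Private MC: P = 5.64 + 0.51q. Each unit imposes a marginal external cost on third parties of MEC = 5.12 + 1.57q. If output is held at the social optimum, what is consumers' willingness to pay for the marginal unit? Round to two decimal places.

P = 66.51

Social marginal cost = private MC + MEC = 10.76 + 2.08q.
Set SMC = demand: 10.76 + 2.08q = 172.12 - 3.94q → q* = 26.8040.
Consumer price on the demand curve at q*: 172.12 − 3.94×26.8040 = 66.5122.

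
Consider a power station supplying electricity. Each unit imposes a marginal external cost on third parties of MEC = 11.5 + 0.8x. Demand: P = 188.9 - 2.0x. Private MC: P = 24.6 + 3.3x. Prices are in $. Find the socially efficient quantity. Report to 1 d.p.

x* = 25.0

Social marginal cost = private MC + MEC = 36.1 + 4.1x.
Set SMC = demand: 36.1 + 4.1x = 188.9 - 2.0x → x* = 25.0492.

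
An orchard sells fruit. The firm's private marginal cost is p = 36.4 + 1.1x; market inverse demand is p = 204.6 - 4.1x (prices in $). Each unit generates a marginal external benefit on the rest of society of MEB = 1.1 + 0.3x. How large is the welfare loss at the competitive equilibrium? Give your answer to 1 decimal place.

Market equilibrium (private): 36.4 + 1.1x = 204.6 - 4.1x → x_m = 32.3462.
Social marginal cost = private MC − MEB = 35.3 + 0.8x.
Set SMC = demand: 35.3 + 0.8x = 204.6 - 4.1x → x* = 34.5510.
Between x* and x_m the wedge demand − SMC runs linearly from 0 to MEB(x_m), so the loss is a triangle.
DWL = ½ × 2.2048 × 10.8038 = 11.9101.

DWL = $11.9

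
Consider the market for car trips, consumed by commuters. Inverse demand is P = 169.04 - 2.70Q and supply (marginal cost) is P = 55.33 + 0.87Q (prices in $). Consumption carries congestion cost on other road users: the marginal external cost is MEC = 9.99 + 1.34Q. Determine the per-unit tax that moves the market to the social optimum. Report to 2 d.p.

Social marginal benefit = demand − MEC = 159.05 - 4.04Q.
Set SMB = MC: 159.05 - 4.04Q = 55.33 + 0.87Q → Q* = 21.1242.
The Pigouvian tax equals MEC at Q*: 9.99 + 1.34×21.1242 = 38.2964.

tax = $38.30 per unit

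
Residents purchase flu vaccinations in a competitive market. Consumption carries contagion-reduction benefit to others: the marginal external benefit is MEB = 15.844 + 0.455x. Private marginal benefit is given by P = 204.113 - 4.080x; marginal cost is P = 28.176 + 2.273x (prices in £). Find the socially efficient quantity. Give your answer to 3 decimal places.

x* = 32.516

Social marginal benefit = demand + MEB = 219.957 - 3.625x.
Set SMB = MC: 219.957 - 3.625x = 28.176 + 2.273x → x* = 32.5163.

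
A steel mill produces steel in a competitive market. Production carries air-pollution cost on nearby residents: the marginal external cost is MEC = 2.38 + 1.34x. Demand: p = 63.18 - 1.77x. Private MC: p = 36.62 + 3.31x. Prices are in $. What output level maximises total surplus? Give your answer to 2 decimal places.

Social marginal cost = private MC + MEC = 39.00 + 4.65x.
Set SMC = demand: 39.00 + 4.65x = 63.18 - 1.77x → x* = 3.7664.

x* = 3.77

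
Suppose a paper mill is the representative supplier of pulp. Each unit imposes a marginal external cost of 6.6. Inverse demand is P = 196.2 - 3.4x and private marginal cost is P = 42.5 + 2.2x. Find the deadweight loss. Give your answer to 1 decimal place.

Market equilibrium (private): 42.5 + 2.2x = 196.2 - 3.4x → x_m = 27.4464.
Social marginal cost = private MC + MEC = 49.1 + 2.2x.
Set SMC = demand: 49.1 + 2.2x = 196.2 - 3.4x → x* = 26.2679.
The welfare-loss triangle has base |x_m − x*| and height MEC(x_m) (the vertical gap between SMC and demand is zero at x* and MEC at x_m).
DWL = ½ × 1.1785 × 6.6000 = 3.8891.

DWL = 3.9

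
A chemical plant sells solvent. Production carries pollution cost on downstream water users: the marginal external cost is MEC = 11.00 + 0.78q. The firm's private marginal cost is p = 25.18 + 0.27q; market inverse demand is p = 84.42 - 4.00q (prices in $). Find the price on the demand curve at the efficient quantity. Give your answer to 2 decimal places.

P = $46.21

Social marginal cost = private MC + MEC = 36.18 + 1.05q.
Set SMC = demand: 36.18 + 1.05q = 84.42 - 4.00q → q* = 9.5525.
Consumer price on the demand curve at q*: 84.42 − 4.00×9.5525 = 46.2100.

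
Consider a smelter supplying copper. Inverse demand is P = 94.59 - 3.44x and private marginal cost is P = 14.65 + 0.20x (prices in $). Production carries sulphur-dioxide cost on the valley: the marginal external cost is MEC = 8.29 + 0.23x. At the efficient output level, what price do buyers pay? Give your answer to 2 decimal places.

Social marginal cost = private MC + MEC = 22.94 + 0.43x.
Set SMC = demand: 22.94 + 0.43x = 94.59 - 3.44x → x* = 18.5142.
Consumer price on the demand curve at x*: 94.59 − 3.44×18.5142 = 30.9012.

P = $30.90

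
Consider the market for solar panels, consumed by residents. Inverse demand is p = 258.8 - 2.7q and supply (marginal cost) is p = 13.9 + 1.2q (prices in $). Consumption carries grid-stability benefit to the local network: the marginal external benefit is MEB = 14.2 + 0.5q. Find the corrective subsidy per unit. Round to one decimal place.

Social marginal benefit = demand + MEB = 273.0 - 2.2q.
Set SMB = MC: 273.0 - 2.2q = 13.9 + 1.2q → q* = 76.2059.
The Pigouvian subsidy equals MEB at q*: 14.2 + 0.5×76.2059 = 52.3030.

subsidy = $52.3 per unit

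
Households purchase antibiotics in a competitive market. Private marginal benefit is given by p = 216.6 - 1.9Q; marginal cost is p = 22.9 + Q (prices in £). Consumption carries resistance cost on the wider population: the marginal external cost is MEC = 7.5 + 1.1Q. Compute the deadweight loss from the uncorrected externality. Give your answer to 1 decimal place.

Market equilibrium (private): 22.9 + Q = 216.6 - 1.9Q → Q_m = 66.7931.
Social marginal benefit = demand − MEC = 209.1 - 3.0Q.
Set SMB = MC: 209.1 - 3.0Q = 22.9 + Q → Q* = 46.5500.
Height of the DWL triangle at Q_m is MC(Q_m) − SMB(Q_m) = MEC(Q_m) = 80.9724.
DWL = ½ × 20.2431 × 80.9724 = 819.5662.

DWL = £819.6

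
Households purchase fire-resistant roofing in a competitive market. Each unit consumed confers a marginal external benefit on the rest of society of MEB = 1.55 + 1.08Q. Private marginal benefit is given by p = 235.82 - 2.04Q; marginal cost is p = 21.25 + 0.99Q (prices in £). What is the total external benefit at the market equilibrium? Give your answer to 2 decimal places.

Market equilibrium (private): 21.25 + 0.99Q = 235.82 - 2.04Q → Q_m = 70.8152.
Total external benefit = ∫₀^{Q_m} (1.55 + 1.08Q) dQ = 1.55×70.8152 + ½×1.08×70.8152² = 2817.7515.

£2817.75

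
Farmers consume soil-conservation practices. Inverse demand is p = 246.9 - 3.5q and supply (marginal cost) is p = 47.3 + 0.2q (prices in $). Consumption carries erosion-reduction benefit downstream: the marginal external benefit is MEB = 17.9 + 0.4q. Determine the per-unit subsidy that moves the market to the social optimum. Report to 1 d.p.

subsidy = $44.3 per unit

Social marginal benefit = demand + MEB = 264.8 - 3.1q.
Set SMB = MC: 264.8 - 3.1q = 47.3 + 0.2q → q* = 65.9091.
The Pigouvian subsidy equals MEB at q*: 17.9 + 0.4×65.9091 = 44.2636.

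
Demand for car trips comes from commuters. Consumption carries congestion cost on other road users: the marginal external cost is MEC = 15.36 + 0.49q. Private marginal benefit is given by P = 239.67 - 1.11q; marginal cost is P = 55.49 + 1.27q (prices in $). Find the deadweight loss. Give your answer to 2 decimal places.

DWL = $494.55

Market equilibrium (private): 55.49 + 1.27q = 239.67 - 1.11q → q_m = 77.3866.
Social marginal benefit = demand − MEC = 224.31 - 1.60q.
Set SMB = MC: 224.31 - 1.60q = 55.49 + 1.27q → q* = 58.8223.
Height of the DWL triangle at q_m is MC(q_m) − SMB(q_m) = MEC(q_m) = 53.2794.
DWL = ½ × 18.5643 × 53.2794 = 494.5474.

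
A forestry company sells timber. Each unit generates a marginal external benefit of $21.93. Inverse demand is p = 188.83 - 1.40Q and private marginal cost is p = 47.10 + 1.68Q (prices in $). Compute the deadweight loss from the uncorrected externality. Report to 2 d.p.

DWL = $78.07

Market equilibrium (private): 47.10 + 1.68Q = 188.83 - 1.40Q → Q_m = 46.0162.
Social marginal cost = private MC − MEB = 25.17 + 1.68Q.
Set SMC = demand: 25.17 + 1.68Q = 188.83 - 1.40Q → Q* = 53.1364.
Between Q* and Q_m the wedge demand − SMC runs linearly from 0 to MEB(Q_m), so the loss is a triangle.
DWL = ½ × 7.1202 × 21.9300 = 78.0730.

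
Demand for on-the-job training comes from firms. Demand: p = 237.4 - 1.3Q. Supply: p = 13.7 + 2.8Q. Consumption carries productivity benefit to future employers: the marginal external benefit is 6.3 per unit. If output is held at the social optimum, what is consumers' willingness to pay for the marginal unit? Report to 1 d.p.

Social marginal benefit = demand + MEB = 243.7 - 1.3Q.
Set SMB = MC: 243.7 - 1.3Q = 13.7 + 2.8Q → Q* = 56.0976.
Consumer price on the demand curve at Q*: 237.4 − 1.3×56.0976 = 164.4731.

P = 164.5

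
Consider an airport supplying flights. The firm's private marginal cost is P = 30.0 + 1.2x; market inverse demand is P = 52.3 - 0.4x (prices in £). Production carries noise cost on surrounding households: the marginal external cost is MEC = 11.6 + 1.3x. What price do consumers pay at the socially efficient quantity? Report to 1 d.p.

Social marginal cost = private MC + MEC = 41.6 + 2.5x.
Set SMC = demand: 41.6 + 2.5x = 52.3 - 0.4x → x* = 3.6897.
Consumer price on the demand curve at x*: 52.3 − 0.4×3.6897 = 50.8241.

P = £50.8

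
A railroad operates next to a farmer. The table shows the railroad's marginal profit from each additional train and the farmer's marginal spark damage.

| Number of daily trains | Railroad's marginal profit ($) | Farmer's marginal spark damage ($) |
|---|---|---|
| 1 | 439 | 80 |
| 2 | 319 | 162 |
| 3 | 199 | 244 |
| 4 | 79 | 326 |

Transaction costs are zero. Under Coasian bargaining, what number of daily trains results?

2

Bargaining reaches the level where marginal profit last exceeds marginal spark damage.
That holds through level 2 (319 ≥ 162) but not at 3 (199 < 244).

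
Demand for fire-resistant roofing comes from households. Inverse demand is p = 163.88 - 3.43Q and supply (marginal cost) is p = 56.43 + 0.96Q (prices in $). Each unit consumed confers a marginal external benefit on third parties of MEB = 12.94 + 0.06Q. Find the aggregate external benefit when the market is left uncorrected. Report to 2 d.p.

$334.69

Market equilibrium (private): 56.43 + 0.96Q = 163.88 - 3.43Q → Q_m = 24.4761.
Total external benefit = ∫₀^{Q_m} (12.94 + 0.06Q) dQ = 12.94×24.4761 + ½×0.06×24.4761² = 334.6931.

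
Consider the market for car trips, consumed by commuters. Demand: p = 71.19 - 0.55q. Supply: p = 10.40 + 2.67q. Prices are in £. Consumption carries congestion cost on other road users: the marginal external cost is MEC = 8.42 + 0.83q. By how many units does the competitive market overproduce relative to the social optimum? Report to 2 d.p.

5.95 units

Market equilibrium (private): 10.40 + 2.67q = 71.19 - 0.55q → q_m = 18.8789.
Social marginal benefit = demand − MEC = 62.77 - 1.38q.
Set SMB = MC: 62.77 - 1.38q = 10.40 + 2.67q → q* = 12.9309.
Gap = |18.8789 − 12.9309| = 5.9480.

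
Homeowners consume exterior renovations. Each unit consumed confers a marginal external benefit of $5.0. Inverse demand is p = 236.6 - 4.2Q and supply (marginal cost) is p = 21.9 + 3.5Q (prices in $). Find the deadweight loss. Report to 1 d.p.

Market equilibrium (private): 21.9 + 3.5Q = 236.6 - 4.2Q → Q_m = 27.8831.
Social marginal benefit = demand + MEB = 241.6 - 4.2Q.
Set SMB = MC: 241.6 - 4.2Q = 21.9 + 3.5Q → Q* = 28.5325.
Between Q* and Q_m the wedge SMB − MC runs linearly from 0 to MEB(Q_m), so the loss is a triangle.
DWL = ½ × 0.6494 × 5.0000 = 1.6235.

DWL = $1.6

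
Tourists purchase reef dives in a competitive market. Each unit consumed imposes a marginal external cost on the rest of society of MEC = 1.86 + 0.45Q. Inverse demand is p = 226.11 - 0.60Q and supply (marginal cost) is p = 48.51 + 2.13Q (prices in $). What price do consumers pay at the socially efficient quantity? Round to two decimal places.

Social marginal benefit = demand − MEC = 224.25 - 1.05Q.
Set SMB = MC: 224.25 - 1.05Q = 48.51 + 2.13Q → Q* = 55.2642.
Consumer price on the demand curve at Q*: 226.11 − 0.60×55.2642 = 192.9515.

P = $192.95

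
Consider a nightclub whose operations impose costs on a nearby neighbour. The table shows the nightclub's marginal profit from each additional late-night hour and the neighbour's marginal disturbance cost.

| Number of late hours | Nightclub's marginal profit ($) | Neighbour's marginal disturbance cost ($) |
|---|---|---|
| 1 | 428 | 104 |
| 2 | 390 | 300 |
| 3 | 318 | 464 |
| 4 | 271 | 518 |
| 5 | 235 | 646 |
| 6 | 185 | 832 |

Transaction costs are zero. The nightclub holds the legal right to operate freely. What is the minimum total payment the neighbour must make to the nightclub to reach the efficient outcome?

$1009

Left alone the nightclub would choose level 6 (marginal profit stays positive).
Efficient level: k* = 2 (marginal profit ≥ marginal disturbance cost through 2).
The neighbour must at least cover the nightclub's forgone profit from cutting 6→2: 318 + 271 + 235 + 185 = 1009.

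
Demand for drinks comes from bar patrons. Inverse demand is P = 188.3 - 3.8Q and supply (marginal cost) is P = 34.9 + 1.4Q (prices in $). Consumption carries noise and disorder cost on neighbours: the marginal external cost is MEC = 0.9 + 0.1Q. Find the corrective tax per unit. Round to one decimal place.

Social marginal benefit = demand − MEC = 187.4 - 3.9Q.
Set SMB = MC: 187.4 - 3.9Q = 34.9 + 1.4Q → Q* = 28.7736.
The Pigouvian tax equals MEC at Q*: 0.9 + 0.1×28.7736 = 3.7774.

tax = $3.8 per unit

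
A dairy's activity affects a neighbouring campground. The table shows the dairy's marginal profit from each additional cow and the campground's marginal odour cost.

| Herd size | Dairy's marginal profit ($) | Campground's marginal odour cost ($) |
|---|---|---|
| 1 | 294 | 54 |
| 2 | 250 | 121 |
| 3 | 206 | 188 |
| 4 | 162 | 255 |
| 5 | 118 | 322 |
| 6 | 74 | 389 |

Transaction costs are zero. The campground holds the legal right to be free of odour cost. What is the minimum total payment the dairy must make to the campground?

Efficient level: marginal profit ≥ marginal odour cost through level 3, so k* = 3.
With the campground holding the right, the dairy must at least compensate total damage at k*: 54 + 121 + 188 = 363.

$363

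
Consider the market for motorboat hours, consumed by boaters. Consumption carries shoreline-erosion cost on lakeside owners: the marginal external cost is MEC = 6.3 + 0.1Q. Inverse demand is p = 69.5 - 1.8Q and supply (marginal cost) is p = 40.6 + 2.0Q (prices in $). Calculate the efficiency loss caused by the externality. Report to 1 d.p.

Market equilibrium (private): 40.6 + 2.0Q = 69.5 - 1.8Q → Q_m = 7.6053.
Social marginal benefit = demand − MEC = 63.2 - 1.9Q.
Set SMB = MC: 63.2 - 1.9Q = 40.6 + 2.0Q → Q* = 5.7949.
The loss is the area between SMB and MC from Q* to Q_m; with linear curves that's a triangle of height MEC(Q_m).
DWL = ½ × 1.8104 × 7.0605 = 6.3912.

DWL = $6.4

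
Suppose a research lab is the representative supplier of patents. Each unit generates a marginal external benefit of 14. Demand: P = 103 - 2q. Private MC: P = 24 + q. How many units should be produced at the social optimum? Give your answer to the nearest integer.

q* = 31

Social marginal cost = private MC − MEB = 10 + q.
Set SMC = demand: 10 + q = 103 - 2q → q* = 31.0000.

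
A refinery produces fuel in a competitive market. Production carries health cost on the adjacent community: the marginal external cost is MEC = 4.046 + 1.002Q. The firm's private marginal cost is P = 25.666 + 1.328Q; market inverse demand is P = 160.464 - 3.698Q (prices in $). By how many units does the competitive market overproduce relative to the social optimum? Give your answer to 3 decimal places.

Market equilibrium (private): 25.666 + 1.328Q = 160.464 - 3.698Q → Q_m = 26.8201.
Social marginal cost = private MC + MEC = 29.712 + 2.330Q.
Set SMC = demand: 29.712 + 2.330Q = 160.464 - 3.698Q → Q* = 21.6908.
Gap = |26.8201 − 21.6908| = 5.1293.

5.129 units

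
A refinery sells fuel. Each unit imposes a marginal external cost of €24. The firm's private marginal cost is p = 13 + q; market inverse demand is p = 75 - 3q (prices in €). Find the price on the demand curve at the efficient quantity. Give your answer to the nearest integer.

Social marginal cost = private MC + MEC = 37 + q.
Set SMC = demand: 37 + q = 75 - 3q → q* = 9.5000.
Consumer price on the demand curve at q*: 75 − 3×9.5000 = 46.5000.

P = €47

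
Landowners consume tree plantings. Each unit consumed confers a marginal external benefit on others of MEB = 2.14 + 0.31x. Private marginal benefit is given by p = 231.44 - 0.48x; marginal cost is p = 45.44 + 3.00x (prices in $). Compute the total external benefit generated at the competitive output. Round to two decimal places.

Market equilibrium (private): 45.44 + 3.00x = 231.44 - 0.48x → x_m = 53.4483.
Total external benefit = ∫₀^{x_m} (2.14 + 0.31x) dx = 2.14×53.4483 + ½×0.31×53.4483² = 557.1711.

$557.17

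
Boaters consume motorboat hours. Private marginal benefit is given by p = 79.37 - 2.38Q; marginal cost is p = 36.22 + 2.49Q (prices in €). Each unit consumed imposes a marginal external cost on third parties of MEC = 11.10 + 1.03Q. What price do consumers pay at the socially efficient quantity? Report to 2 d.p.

Social marginal benefit = demand − MEC = 68.27 - 3.41Q.
Set SMB = MC: 68.27 - 3.41Q = 36.22 + 2.49Q → Q* = 5.4322.
Consumer price on the demand curve at Q*: 79.37 − 2.38×5.4322 = 66.4414.

P = €66.44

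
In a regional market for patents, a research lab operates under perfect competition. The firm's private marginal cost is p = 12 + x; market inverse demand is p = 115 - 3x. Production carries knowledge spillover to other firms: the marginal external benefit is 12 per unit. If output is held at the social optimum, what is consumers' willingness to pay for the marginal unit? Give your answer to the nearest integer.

Social marginal cost = private MC − MEB = 0 + x.
Set SMC = demand: 0 + x = 115 - 3x → x* = 28.7500.
Consumer price on the demand curve at x*: 115 − 3×28.7500 = 28.7500.

P = 29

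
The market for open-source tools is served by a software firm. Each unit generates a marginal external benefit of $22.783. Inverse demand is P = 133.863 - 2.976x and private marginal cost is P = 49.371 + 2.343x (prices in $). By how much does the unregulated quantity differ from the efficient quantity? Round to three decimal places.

Market equilibrium (private): 49.371 + 2.343x = 133.863 - 2.976x → x_m = 15.8849.
Social marginal cost = private MC − MEB = 26.588 + 2.343x.
Set SMC = demand: 26.588 + 2.343x = 133.863 - 2.976x → x* = 20.1683.
Gap = |15.8849 − 20.1683| = 4.2834.

4.283 units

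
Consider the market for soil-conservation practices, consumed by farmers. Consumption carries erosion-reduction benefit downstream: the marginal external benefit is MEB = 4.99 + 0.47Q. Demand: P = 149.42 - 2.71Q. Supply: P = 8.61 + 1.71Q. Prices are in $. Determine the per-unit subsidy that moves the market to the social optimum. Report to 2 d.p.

subsidy = $22.34 per unit

Social marginal benefit = demand + MEB = 154.41 - 2.24Q.
Set SMB = MC: 154.41 - 2.24Q = 8.61 + 1.71Q → Q* = 36.9114.
The Pigouvian subsidy equals MEB at Q*: 4.99 + 0.47×36.9114 = 22.3384.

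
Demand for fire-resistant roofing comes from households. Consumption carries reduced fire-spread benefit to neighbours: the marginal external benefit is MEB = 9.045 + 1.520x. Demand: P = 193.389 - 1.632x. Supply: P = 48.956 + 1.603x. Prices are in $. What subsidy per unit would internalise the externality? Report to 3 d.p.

Social marginal benefit = demand + MEB = 202.434 - 0.112x.
Set SMB = MC: 202.434 - 0.112x = 48.956 + 1.603x → x* = 89.4915.
The Pigouvian subsidy equals MEB at x*: 9.045 + 1.520×89.4915 = 145.0721.

subsidy = $145.072 per unit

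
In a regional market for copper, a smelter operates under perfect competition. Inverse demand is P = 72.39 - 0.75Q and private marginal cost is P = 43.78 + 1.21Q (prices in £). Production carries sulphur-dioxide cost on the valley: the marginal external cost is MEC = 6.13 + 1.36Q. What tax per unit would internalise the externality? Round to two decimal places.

tax = £15.34 per unit

Social marginal cost = private MC + MEC = 49.91 + 2.57Q.
Set SMC = demand: 49.91 + 2.57Q = 72.39 - 0.75Q → Q* = 6.7711.
The Pigouvian tax equals MEC at Q*: 6.13 + 1.36×6.7711 = 15.3387.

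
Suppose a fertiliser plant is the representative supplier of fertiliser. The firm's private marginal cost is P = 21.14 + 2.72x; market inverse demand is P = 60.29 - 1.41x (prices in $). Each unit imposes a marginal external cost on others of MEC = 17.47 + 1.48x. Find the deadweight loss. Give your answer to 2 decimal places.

Market equilibrium (private): 21.14 + 2.72x = 60.29 - 1.41x → x_m = 9.4794.
Social marginal cost = private MC + MEC = 38.61 + 4.20x.
Set SMC = demand: 38.61 + 4.20x = 60.29 - 1.41x → x* = 3.8645.
Height of the DWL triangle at x_m is SMC(x_m) − demand(x_m) = MEC(x_m) = 31.4995.
DWL = ½ × 5.6149 × 31.4995 = 88.4333.

DWL = $88.43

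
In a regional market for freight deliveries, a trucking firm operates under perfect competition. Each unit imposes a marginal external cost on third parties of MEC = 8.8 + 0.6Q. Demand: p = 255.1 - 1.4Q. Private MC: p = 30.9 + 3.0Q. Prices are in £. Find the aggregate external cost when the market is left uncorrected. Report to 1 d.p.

£1227.3

Market equilibrium (private): 30.9 + 3.0Q = 255.1 - 1.4Q → Q_m = 50.9545.
Total external cost = ∫₀^{Q_m} (8.8 + 0.6Q) dQ = 8.8×50.9545 + ½×0.6×50.9545² = 1227.3079.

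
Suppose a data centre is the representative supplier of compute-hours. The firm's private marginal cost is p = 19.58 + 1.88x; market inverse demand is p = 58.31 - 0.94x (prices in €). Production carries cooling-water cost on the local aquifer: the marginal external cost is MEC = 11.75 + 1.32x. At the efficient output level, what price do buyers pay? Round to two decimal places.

P = €52.18

Social marginal cost = private MC + MEC = 31.33 + 3.20x.
Set SMC = demand: 31.33 + 3.20x = 58.31 - 0.94x → x* = 6.5169.
Consumer price on the demand curve at x*: 58.31 − 0.94×6.5169 = 52.1841.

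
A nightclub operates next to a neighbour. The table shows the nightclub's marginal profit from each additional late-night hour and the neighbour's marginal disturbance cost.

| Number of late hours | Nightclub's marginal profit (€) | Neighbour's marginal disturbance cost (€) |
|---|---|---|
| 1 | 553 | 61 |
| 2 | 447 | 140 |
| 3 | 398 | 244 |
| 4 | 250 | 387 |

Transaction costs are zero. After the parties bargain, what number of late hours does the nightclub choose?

3

Bargaining reaches the level where marginal profit last exceeds marginal disturbance cost.
That holds through level 3 (398 ≥ 244) but not at 4 (250 < 387).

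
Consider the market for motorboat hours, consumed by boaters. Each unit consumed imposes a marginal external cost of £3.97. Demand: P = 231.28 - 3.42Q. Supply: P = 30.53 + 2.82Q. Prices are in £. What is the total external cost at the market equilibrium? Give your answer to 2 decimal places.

£127.72

Market equilibrium (private): 30.53 + 2.82Q = 231.28 - 3.42Q → Q_m = 32.1715.
Total external cost = MEC × Q_m = 3.97 × 32.1715 = 127.7209.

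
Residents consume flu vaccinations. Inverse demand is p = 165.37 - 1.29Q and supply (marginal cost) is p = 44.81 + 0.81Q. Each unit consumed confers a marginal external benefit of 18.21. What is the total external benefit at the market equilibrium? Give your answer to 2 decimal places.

1045.43

Market equilibrium (private): 44.81 + 0.81Q = 165.37 - 1.29Q → Q_m = 57.4095.
Total external benefit = MEB × Q_m = 18.21 × 57.4095 = 1045.4270.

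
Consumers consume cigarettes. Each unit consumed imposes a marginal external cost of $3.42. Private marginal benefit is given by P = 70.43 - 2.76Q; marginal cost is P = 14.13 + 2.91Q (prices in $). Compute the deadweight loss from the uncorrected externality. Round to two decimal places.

Market equilibrium (private): 14.13 + 2.91Q = 70.43 - 2.76Q → Q_m = 9.9295.
Social marginal benefit = demand − MEC = 67.01 - 2.76Q.
Set SMB = MC: 67.01 - 2.76Q = 14.13 + 2.91Q → Q* = 9.3263.
The loss is the area between SMB and MC from Q* to Q_m; with linear curves that's a triangle of height MEC(Q_m).
DWL = ½ × 0.6032 × 3.4200 = 1.0315.

DWL = $1.03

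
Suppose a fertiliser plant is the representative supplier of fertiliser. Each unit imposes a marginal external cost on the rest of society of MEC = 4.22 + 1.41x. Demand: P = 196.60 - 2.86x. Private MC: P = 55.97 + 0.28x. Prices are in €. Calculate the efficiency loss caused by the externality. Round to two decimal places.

DWL = €498.75

Market equilibrium (private): 55.97 + 0.28x = 196.60 - 2.86x → x_m = 44.7866.
Social marginal cost = private MC + MEC = 60.19 + 1.69x.
Set SMC = demand: 60.19 + 1.69x = 196.60 - 2.86x → x* = 29.9802.
Height of the DWL triangle at x_m is SMC(x_m) − demand(x_m) = MEC(x_m) = 67.3691.
DWL = ½ × 14.8064 × 67.3691 = 498.7469.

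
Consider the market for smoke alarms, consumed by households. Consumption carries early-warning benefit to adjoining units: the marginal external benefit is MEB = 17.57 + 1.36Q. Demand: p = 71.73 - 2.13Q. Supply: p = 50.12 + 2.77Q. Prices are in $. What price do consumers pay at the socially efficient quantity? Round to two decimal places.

Social marginal benefit = demand + MEB = 89.30 - 0.77Q.
Set SMB = MC: 89.30 - 0.77Q = 50.12 + 2.77Q → Q* = 11.0678.
Consumer price on the demand curve at Q*: 71.73 − 2.13×11.0678 = 48.1556.

P = $48.16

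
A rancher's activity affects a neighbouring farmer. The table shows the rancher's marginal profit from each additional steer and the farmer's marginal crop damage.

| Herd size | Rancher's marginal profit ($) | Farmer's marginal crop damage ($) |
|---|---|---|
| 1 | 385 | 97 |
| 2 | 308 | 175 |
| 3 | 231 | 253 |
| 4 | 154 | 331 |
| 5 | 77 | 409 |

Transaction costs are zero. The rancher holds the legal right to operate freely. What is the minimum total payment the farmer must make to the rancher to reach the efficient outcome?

Left alone the rancher would choose level 5 (marginal profit stays positive).
Efficient level: k* = 2 (marginal profit ≥ marginal crop damage through 2).
The farmer must at least cover the rancher's forgone profit from cutting 5→2: 231 + 154 + 77 = 462.

$462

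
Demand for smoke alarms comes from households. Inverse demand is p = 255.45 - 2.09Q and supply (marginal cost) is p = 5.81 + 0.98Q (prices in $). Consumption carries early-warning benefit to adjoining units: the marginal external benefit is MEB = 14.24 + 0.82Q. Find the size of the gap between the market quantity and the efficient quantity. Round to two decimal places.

Market equilibrium (private): 5.81 + 0.98Q = 255.45 - 2.09Q → Q_m = 81.3160.
Social marginal benefit = demand + MEB = 269.69 - 1.27Q.
Set SMB = MC: 269.69 - 1.27Q = 5.81 + 0.98Q → Q* = 117.2800.
Gap = |81.3160 − 117.2800| = 35.9640.

35.96 units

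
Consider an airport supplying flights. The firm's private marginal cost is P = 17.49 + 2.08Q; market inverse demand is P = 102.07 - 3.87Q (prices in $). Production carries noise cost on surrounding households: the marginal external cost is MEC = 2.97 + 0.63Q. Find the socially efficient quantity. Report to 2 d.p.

Social marginal cost = private MC + MEC = 20.46 + 2.71Q.
Set SMC = demand: 20.46 + 2.71Q = 102.07 - 3.87Q → Q* = 12.4027.

Q* = 12.40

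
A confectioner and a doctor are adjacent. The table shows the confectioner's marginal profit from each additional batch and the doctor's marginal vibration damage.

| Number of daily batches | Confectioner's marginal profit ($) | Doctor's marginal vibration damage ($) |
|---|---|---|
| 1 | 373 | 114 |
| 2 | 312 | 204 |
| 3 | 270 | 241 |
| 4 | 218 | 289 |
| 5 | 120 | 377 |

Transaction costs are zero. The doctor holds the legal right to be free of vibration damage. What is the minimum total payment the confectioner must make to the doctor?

$559

Efficient level: marginal profit ≥ marginal vibration damage through level 3, so k* = 3.
With the doctor holding the right, the confectioner must at least compensate total damage at k*: 114 + 204 + 241 = 559.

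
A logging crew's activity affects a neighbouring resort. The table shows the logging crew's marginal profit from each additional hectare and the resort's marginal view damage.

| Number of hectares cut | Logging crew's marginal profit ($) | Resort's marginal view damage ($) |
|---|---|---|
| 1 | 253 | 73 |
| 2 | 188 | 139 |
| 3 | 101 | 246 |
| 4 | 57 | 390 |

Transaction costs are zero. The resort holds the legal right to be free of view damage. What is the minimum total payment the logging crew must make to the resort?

Efficient level: marginal profit ≥ marginal view damage through level 2, so k* = 2.
With the resort holding the right, the logging crew must at least compensate total damage at k*: 73 + 139 = 212.

$212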